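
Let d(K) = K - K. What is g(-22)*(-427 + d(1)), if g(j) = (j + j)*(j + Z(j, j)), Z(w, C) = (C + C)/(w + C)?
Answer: -394548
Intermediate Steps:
Z(w, C) = 2*C/(C + w) (Z(w, C) = (2*C)/(C + w) = 2*C/(C + w))
g(j) = 2*j*(1 + j) (g(j) = (j + j)*(j + 2*j/(j + j)) = (2*j)*(j + 2*j/((2*j))) = (2*j)*(j + 2*j*(1/(2*j))) = (2*j)*(j + 1) = (2*j)*(1 + j) = 2*j*(1 + j))
d(K) = 0
g(-22)*(-427 + d(1)) = (2*(-22)*(1 - 22))*(-427 + 0) = (2*(-22)*(-21))*(-427) = 924*(-427) = -394548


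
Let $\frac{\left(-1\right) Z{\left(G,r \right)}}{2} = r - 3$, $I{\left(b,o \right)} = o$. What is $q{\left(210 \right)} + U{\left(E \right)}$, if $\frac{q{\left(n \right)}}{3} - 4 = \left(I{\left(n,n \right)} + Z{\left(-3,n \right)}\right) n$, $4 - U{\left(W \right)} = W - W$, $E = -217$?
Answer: $-128504$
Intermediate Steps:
$U{\left(W \right)} = 4$ ($U{\left(W \right)} = 4 - \left(W - W\right) = 4 - 0 = 4 + 0 = 4$)
$Z{\left(G,r \right)} = 6 - 2 r$ ($Z{\left(G,r \right)} = - 2 \left(r - 3\right) = - 2 \left(-3 + r\right) = 6 - 2 r$)
$q{\left(n \right)} = 12 + 3 n \left(6 - n\right)$ ($q{\left(n \right)} = 12 + 3 \left(n - \left(-6 + 2 n\right)\right) n = 12 + 3 \left(6 - n\right) n = 12 + 3 n \left(6 - n\right)$)
$q{\left(210 \right)} + U{\left(E \right)} = \left(12 - 3 \cdot 210^{2} + 18 \cdot 210\right) + 4 = \left(12 - 132300 + 3780\right) + 4 = -128508 + 4 = -128504$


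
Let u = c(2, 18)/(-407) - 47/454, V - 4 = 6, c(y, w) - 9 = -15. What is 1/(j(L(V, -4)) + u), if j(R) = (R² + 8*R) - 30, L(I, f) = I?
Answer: 184778/27700295 ≈ 0.0066706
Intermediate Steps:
c(y, w) = -6 (c(y, w) = 9 - 15 = -6)
V = 10 (V = 4 + 6 = 10)
u = -16405/184778 (u = -6/(-407) - 47/454 = -6*(-1/407) - 47*1/454 = 6/407 - 47/454 = -16405/184778 ≈ -0.088782)
j(R) = -30 + R² + 8*R
1/(j(L(V, -4)) + u) = 1/((-30 + 10² + 8*10) - 16405/184778) = 1/((-30 + 100 + 80) - 16405/184778) = 1/(150 - 16405/184778) = 1/(27700295/184778) = 184778/27700295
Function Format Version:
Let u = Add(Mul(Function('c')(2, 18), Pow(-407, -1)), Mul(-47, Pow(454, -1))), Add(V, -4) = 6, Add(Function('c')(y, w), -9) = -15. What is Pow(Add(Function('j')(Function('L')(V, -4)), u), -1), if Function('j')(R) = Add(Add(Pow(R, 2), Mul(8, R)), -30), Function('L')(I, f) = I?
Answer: Rational(184778, 27700295) ≈ 0.0066706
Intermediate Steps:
Function('c')(y, w) = -6 (Function('c')(y, w) = Add(9, -15) = -6)
V = 10 (V = Add(4, 6) = 10)
u = Rational(-16405, 184778) (u = Add(Mul(-6, Pow(-407, -1)), Mul(-47, Pow(454, -1))) = Add(Mul(-6, Rational(-1, 407)), Mul(-47, Rational(1, 454))) = Add(Rational(6, 407), Rational(-47, 454)) = Rational(-16405, 184778) ≈ -0.088782)
Function('j')(R) = Add(-30, Pow(R, 2), Mul(8, R))
Pow(Add(Function('j')(Function('L')(V, -4)), u), -1) = Pow(Add(Add(-30, Pow(10, 2), Mul(8, 10)), Rational(-16405, 184778)), -1) = Pow(Add(Add(-30, 100, 80), Rational(-16405, 184778)), -1) = Pow(Add(150, Rational(-16405, 184778)), -1) = Pow(Rational(27700295, 184778), -1) = Rational(184778, 27700295)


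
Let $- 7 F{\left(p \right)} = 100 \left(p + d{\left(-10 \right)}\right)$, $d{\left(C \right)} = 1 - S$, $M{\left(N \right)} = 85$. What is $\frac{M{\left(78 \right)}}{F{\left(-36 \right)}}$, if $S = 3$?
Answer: $\frac{119}{760} \approx 0.15658$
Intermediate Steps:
$d{\left(C \right)} = -2$ ($d{\left(C \right)} = 1 - 3 = -2$)
$F{\left(p \right)} = \frac{200}{7} - \frac{100 p}{7}$ ($F{\left(p \right)} = - \frac{100 \left(p - 2\right)}{7} = - \frac{100 \left(-2 + p\right)}{7} = - \frac{-200 + 100 p}{7} = \frac{200}{7} - \frac{100 p}{7}$)
$\frac{M{\left(78 \right)}}{F{\left(-36 \right)}} = \frac{85}{\frac{200}{7} - - \frac{3600}{7}} = \frac{85}{\frac{200}{7} + \frac{3600}{7}} = \frac{85}{\frac{3800}{7}} = 85 \cdot \frac{7}{3800} = \frac{119}{760}$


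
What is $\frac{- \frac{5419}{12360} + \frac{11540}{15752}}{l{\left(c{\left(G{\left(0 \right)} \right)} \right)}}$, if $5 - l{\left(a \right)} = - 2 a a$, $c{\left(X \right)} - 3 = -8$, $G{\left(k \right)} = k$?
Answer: $\frac{7159289}{1338526200} \approx 0.0053486$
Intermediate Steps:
$c{\left(X \right)} = -5$ ($c{\left(X \right)} = 3 - 8 = -5$)
$l{\left(a \right)} = 5 + 2 a^{2}$ ($l{\left(a \right)} = 5 - - 2 a a = 5 - - 2 a^{2} = 5 + 2 a^{2}$)
$\frac{- \frac{5419}{12360} + \frac{11540}{15752}}{l{\left(c{\left(G{\left(0 \right)} \right)} \right)}} = \frac{- \frac{5419}{12360} + \frac{11540}{15752}}{5 + 2 \left(-5\right)^{2}} = \frac{\left(-5419\right) \frac{1}{12360} + 11540 \cdot \frac{1}{15752}}{5 + 2 \cdot 25} = \frac{- \frac{5419}{12360} + \frac{2885}{3938}}{5 + 50} = \frac{7159289}{24336840 \cdot 55} = \frac{7159289}{24336840} \cdot \frac{1}{55} = \frac{7159289}{1338526200}$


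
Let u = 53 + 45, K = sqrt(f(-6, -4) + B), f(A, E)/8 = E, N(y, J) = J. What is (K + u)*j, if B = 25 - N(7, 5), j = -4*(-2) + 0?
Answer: 784 + 16*I*sqrt(3) ≈ 784.0 + 27.713*I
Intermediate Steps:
j = 8 (j = 8 + 0 = 8)
f(A, E) = 8*E
B = 20 (B = 25 - 1*5 = 25 - 5 = 20)
K = 2*I*sqrt(3) (K = sqrt(8*(-4) + 20) = sqrt(-32 + 20) = sqrt(-12) = 2*I*sqrt(3) ≈ 3.4641*I)
u = 98
(K + u)*j = (2*I*sqrt(3) + 98)*8 = (98 + 2*I*sqrt(3))*8 = 784 + 16*I*sqrt(3)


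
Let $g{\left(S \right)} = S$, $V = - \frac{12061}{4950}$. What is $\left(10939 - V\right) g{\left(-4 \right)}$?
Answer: $- \frac{108320222}{2475} \approx -43766.0$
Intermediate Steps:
$V = - \frac{12061}{4950}$ ($V = \left(-12061\right) \frac{1}{4950} = - \frac{12061}{4950} \approx -2.4366$)
$\left(10939 - V\right) g{\left(-4 \right)} = \left(10939 - - \frac{12061}{4950}\right) \left(-4\right) = \left(10939 + \frac{12061}{4950}\right) \left(-4\right) = \frac{54160111}{4950} \left(-4\right) = - \frac{108320222}{2475}$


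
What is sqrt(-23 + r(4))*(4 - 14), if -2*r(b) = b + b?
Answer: -30*I*sqrt(3) ≈ -51.962*I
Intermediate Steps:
r(b) = -b (r(b) = -(b + b)/2 = -b)
sqrt(-23 + r(4))*(4 - 14) = sqrt(-23 - 1*4)*(4 - 14) = sqrt(-23 - 4)*(-10) = sqrt(-27)*(-10) = (3*I*sqrt(3))*(-10) = -30*I*sqrt(3)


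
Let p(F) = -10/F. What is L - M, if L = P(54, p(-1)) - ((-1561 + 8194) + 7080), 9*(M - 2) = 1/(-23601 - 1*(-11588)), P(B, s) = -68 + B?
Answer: -1484338292/108117 ≈ -13729.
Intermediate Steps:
M = 216233/108117 (M = 2 + 1/(9*(-23601 - 1*(-11588))) = 2 + 1/(9*(-23601 + 11588)) = 2 + (1/9)/(-12013) = 2 + (1/9)*(-1/12013) = 2 - 1/108117 = 216233/108117 ≈ 2.0000)
L = -13727 (L = (-68 + 54) - ((-1561 + 8194) + 7080) = -14 - (6633 + 7080) = -14 - 1*13713 = -14 - 13713 = -13727)
L - M = -13727 - 1*216233/108117 = -13727 - 216233/108117 = -1484338292/108117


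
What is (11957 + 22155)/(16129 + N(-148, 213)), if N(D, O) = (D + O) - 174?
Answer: 8528/4005 ≈ 2.1293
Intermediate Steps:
N(D, O) = -174 + D + O
(11957 + 22155)/(16129 + N(-148, 213)) = (11957 + 22155)/(16129 + (-174 - 148 + 213)) = 34112/(16129 - 109) = 34112/16020 = 34112*(1/16020) = 8528/4005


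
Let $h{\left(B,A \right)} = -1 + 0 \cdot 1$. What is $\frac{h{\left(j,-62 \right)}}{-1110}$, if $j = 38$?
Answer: $\frac{1}{1110} \approx 0.0009009$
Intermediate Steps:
$h{\left(B,A \right)} = -1$ ($h{\left(B,A \right)} = -1 + 0 = -1$)
$\frac{h{\left(j,-62 \right)}}{-1110} = - \frac{1}{-1110} = \left(-1\right) \left(- \frac{1}{1110}\right) = \frac{1}{1110}$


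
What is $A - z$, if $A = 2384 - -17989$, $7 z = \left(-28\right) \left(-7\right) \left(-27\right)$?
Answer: $21129$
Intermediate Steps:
$z = -756$ ($z = \frac{\left(-28\right) \left(-7\right) \left(-27\right)}{7} = \frac{196 \left(-27\right)}{7} = \frac{1}{7} \left(-5292\right) = -756$)
$A = 20373$ ($A = 2384 + 17989 = 20373$)
$A - z = 20373 - -756 = 20373 + 756 = 21129$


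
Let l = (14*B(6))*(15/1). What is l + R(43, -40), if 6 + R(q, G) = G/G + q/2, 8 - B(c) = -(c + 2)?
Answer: 6753/2 ≈ 3376.5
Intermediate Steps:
B(c) = 10 + c (B(c) = 8 - (-1)*(c + 2) = 8 - (-1)*(2 + c) = 8 - (-2 - c) = 8 + (2 + c) = 10 + c)
l = 3360 (l = (14*(10 + 6))*(15/1) = (14*16)*(15*1) = 224*15 = 3360)
R(q, G) = -5 + q/2 (R(q, G) = -6 + (G/G + q/2) = -6 + (1 + q*(½)) = -6 + (1 + q/2) = -5 + q/2)
l + R(43, -40) = 3360 + (-5 + (½)*43) = 3360 + (-5 + 43/2) = 3360 + 33/2 = 6753/2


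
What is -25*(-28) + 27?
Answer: 727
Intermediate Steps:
-25*(-28) + 27 = 700 + 27 = 727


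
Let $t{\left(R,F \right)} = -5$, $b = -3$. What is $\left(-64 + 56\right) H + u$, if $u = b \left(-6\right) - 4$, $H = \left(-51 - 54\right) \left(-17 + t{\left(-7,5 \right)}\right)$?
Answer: $-18466$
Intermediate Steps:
$H = 2310$ ($H = \left(-51 - 54\right) \left(-17 - 5\right) = \left(-105\right) \left(-22\right) = 2310$)
$u = 14$ ($u = \left(-3\right) \left(-6\right) - 4 = 18 - 4 = 14$)
$\left(-64 + 56\right) H + u = \left(-64 + 56\right) 2310 + 14 = \left(-8\right) 2310 + 14 = -18480 + 14 = -18466$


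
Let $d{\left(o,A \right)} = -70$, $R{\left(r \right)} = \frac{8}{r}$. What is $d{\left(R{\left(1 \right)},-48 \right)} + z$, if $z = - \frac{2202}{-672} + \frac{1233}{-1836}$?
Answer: $- \frac{384959}{5712} \approx -67.395$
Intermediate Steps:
$z = \frac{14881}{5712}$ ($z = \left(-2202\right) \left(- \frac{1}{672}\right) + 1233 \left(- \frac{1}{1836}\right) = \frac{367}{112} - \frac{137}{204} = \frac{14881}{5712} \approx 2.6052$)
$d{\left(R{\left(1 \right)},-48 \right)} + z = -70 + \frac{14881}{5712} = - \frac{384959}{5712}$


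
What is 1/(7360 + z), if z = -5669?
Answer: 1/1691 ≈ 0.00059137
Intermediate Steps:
1/(7360 + z) = 1/(7360 - 5669) = 1/1691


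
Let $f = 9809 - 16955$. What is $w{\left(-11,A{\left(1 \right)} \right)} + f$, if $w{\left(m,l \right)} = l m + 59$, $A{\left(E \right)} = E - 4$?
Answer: $-7054$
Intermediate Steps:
$A{\left(E \right)} = -4 + E$
$w{\left(m,l \right)} = 59 + l m$
$f = -7146$ ($f = 9809 - 16955 = -7146$)
$w{\left(-11,A{\left(1 \right)} \right)} + f = \left(59 + \left(-4 + 1\right) \left(-11\right)\right) - 7146 = \left(59 - -33\right) - 7146 = \left(59 + 33\right) - 7146 = 92 - 7146 = -7054$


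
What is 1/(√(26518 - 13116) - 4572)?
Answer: -2286/10444891 - √13402/20889782 ≈ -0.00022440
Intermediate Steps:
1/(√(26518 - 13116) - 4572) = 1/(√13402 - 4572) = 1/(-4572 + √13402)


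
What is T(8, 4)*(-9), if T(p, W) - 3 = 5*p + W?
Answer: -423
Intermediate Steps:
T(p, W) = 3 + W + 5*p (T(p, W) = 3 + (5*p + W) = 3 + (W + 5*p) = 3 + W + 5*p)
T(8, 4)*(-9) = (3 + 4 + 5*8)*(-9) = (3 + 4 + 40)*(-9) = 47*(-9) = -423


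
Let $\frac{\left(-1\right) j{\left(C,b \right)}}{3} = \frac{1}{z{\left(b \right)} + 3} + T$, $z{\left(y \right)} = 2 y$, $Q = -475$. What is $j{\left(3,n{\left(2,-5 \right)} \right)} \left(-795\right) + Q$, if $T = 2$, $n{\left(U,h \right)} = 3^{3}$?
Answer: $\frac{82400}{19} \approx 4336.8$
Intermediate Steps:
$n{\left(U,h \right)} = 27$
$j{\left(C,b \right)} = -6 - \frac{3}{3 + 2 b}$ ($j{\left(C,b \right)} = - 3 \left(\frac{1}{2 b + 3} + 2\right) = - 3 \left(\frac{1}{3 + 2 b} + 2\right) = - 3 \left(2 + \frac{1}{3 + 2 b}\right) = -6 - \frac{3}{3 + 2 b}$)
$j{\left(3,n{\left(2,-5 \right)} \right)} \left(-795\right) + Q = \frac{3 \left(-7 - 108\right)}{3 + 2 \cdot 27} \left(-795\right) - 475 = \frac{3 \left(-7 - 108\right)}{3 + 54} \left(-795\right) - 475 = 3 \cdot \frac{1}{57} \left(-115\right) \left(-795\right) - 475 = \left(- \frac{115}{19}\right) \left(-795\right) - 475 = \frac{91425}{19} - 475 = \frac{82400}{19}$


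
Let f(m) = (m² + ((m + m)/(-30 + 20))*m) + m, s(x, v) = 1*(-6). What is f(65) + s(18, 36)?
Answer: 3439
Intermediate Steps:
s(x, v) = -6
f(m) = m + 4*m²/5 (f(m) = (m² + ((2*m)/(-10))*m) + m = (m² + ((2*m)*(-⅒))*m) + m = (m² + (-m/5)*m) + m = (m² - m²/5) + m = 4*m²/5 + m = m + 4*m²/5)
f(65) + s(18, 36) = (⅕)*65*(5 + 4*65) - 6 = (⅕)*65*(5 + 260) - 6 = (⅕)*65*265 - 6 = 3445 - 6 = 3439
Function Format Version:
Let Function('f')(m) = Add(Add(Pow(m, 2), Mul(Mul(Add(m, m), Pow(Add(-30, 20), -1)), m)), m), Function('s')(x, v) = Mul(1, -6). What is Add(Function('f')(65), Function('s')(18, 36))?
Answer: 3439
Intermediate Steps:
Function('s')(x, v) = -6
Function('f')(m) = Add(m, Mul(Rational(4, 5), Pow(m, 2))) (Function('f')(m) = Add(Add(Pow(m, 2), Mul(Mul(Mul(2, m), Pow(-10, -1)), m)), m) = Add(Add(Pow(m, 2), Mul(Mul(Mul(2, m), Rational(-1, 10)), m)), m) = Add(Add(Pow(m, 2), Mul(Mul(Rational(-1, 5), m), m)), m) = Add(Add(Pow(m, 2), Mul(Rational(-1, 5), Pow(m, 2))), m) = Add(Mul(Rational(4, 5), Pow(m, 2)), m) = Add(m, Mul(Rational(4, 5), Pow(m, 2))))
Add(Function('f')(65), Function('s')(18, 36)) = Add(Mul(Rational(1, 5), 65, Add(5, Mul(4, 65))), -6) = Add(Mul(Rational(1, 5), 65, Add(5, 260)), -6) = Add(Mul(Rational(1, 5), 65, 265), -6) = Add(3445, -6) = 3439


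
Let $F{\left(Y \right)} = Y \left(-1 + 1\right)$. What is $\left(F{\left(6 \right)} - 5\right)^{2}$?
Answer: $25$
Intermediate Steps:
$F{\left(Y \right)} = 0$ ($F{\left(Y \right)} = Y 0 = 0$)
$\left(F{\left(6 \right)} - 5\right)^{2} = \left(0 - 5\right)^{2} = \left(-5\right)^{2} = 25$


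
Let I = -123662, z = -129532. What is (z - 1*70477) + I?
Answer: -323671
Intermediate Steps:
(z - 1*70477) + I = (-129532 - 1*70477) - 123662 = (-129532 - 70477) - 123662 = -200009 - 123662 = -323671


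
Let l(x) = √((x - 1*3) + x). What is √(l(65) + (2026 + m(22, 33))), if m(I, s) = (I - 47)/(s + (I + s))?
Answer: √(3921786 + 1936*√127)/44 ≈ 45.133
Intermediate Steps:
l(x) = √(-3 + 2*x) (l(x) = √((x - 3) + x) = √((-3 + x) + x) = √(-3 + 2*x))
m(I, s) = (-47 + I)/(I + 2*s)
√(l(65) + (2026 + m(22, 33))) = √(√(-3 + 2*65) + (2026 + (-47 + 22)/(22 + 2*33))) = √(√(-3 + 130) + (2026 - 25/(22 + 66))) = √(√127 + (2026 - 25/88)) = √(√127 + 178263/88) = √(178263/88 + √127)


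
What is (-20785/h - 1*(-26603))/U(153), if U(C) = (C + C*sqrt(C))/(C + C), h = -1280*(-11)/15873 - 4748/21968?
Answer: 23274214303/404085844 - 69822642909*sqrt(17)/404085844 ≈ -654.84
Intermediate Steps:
h = 5316919/7924956 (h = 14080*(1/15873) - 4748*1/21968 = 1280/1443 - 1187/5492 = 5316919/7924956 ≈ 0.67091)
U(C) = (C + C**(3/2))/(2*C) (U(C) = (C + C**(3/2))/((2*C)) = (C + C**(3/2))*(1/(2*C)) = (C + C**(3/2))/(2*C))
(-20785/h - 1*(-26603))/U(153) = (-20785/5316919/7924956 - 1*(-26603))/(1/2 + sqrt(153)/2) = (-20785*7924956/5316919 + 26603)/(1/2 + (3*sqrt(17))/2) = (-164720210460/5316919 + 26603)/(1/2 + 3*sqrt(17)/2) = -23274214303/(5316919*(1/2 + 3*sqrt(17)/2))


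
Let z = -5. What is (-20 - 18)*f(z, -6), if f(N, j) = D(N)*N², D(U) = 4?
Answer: -3800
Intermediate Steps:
f(N, j) = 4*N²
(-20 - 18)*f(z, -6) = (-20 - 18)*(4*(-5)²) = -152*25 = -38*100 = -3800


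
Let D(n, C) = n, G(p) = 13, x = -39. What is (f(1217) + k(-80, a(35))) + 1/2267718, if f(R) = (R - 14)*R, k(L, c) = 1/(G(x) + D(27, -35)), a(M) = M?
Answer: 66401097246239/45354360 ≈ 1.4641e+6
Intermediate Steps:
k(L, c) = 1/40 (k(L, c) = 1/(13 + 27) = 1/40)
f(R) = R*(-14 + R) (f(R) = (-14 + R)*R = R*(-14 + R))
(f(1217) + k(-80, a(35))) + 1/2267718 = (1217*(-14 + 1217) + 1/40) + 1/2267718 = (1217*1203 + 1/40) + 1/2267718 = (1464051 + 1/40) + 1/2267718 = 58562041/40 + 1/2267718 = 66401097246239/45354360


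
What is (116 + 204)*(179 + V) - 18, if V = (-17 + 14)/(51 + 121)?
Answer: 2462026/43 ≈ 57256.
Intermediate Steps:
V = -3/172 ≈ -0.017442
(116 + 204)*(179 + V) - 18 = (116 + 204)*(179 - 3/172) - 18 = 320*(30785/172) - 18 = 2462800/43 - 18 = 2462026/43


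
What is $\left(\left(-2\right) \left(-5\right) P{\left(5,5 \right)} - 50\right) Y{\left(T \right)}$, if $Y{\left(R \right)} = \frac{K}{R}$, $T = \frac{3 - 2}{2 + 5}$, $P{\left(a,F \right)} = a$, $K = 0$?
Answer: $0$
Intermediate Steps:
$T = \frac{1}{7}$ ($T = 1 \cdot \frac{1}{7} = \frac{1}{7} \approx 0.14286$)
$Y{\left(R \right)} = 0$ ($Y{\left(R \right)} = \frac{0}{R} = 0$)
$\left(\left(-2\right) \left(-5\right) P{\left(5,5 \right)} - 50\right) Y{\left(T \right)} = \left(\left(-2\right) \left(-5\right) 5 - 50\right) 0 = \left(10 \cdot 5 - 50\right) 0 = \left(50 - 50\right) 0 = 0 \cdot 0 = 0$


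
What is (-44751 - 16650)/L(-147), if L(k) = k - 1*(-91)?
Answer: 61401/56 ≈ 1096.4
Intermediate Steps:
L(k) = 91 + k (L(k) = k + 91 = 91 + k)
(-44751 - 16650)/L(-147) = (-44751 - 16650)/(91 - 147) = -61401/(-56) = -61401*(-1/56) = 61401/56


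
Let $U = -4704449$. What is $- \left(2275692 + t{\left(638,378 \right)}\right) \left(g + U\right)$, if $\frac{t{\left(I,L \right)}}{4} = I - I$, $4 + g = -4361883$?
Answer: $20632188304512$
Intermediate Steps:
$g = -4361887$ ($g = -4 - 4361883 = -4361887$)
$t{\left(I,L \right)} = 0$ ($t{\left(I,L \right)} = 4 \left(I - I\right) = 4 \cdot 0 = 0$)
$- \left(2275692 + t{\left(638,378 \right)}\right) \left(g + U\right) = - \left(2275692 + 0\right) \left(-4361887 - 4704449\right) = - 2275692 \left(-9066336\right) = \left(-1\right) \left(-20632188304512\right) = 20632188304512$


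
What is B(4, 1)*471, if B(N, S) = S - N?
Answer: -1413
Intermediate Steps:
B(4, 1)*471 = (1 - 1*4)*471 = (1 - 4)*471 = -3*471 = -1413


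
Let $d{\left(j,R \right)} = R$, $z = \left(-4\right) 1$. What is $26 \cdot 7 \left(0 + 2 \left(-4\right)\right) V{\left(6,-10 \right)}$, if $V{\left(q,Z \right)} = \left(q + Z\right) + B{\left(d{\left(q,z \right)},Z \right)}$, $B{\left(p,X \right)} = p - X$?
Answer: $-2912$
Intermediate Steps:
$z = -4$
$V{\left(q,Z \right)} = -4 + q$ ($V{\left(q,Z \right)} = \left(q + Z\right) - \left(4 + Z\right) = \left(Z + q\right) - \left(4 + Z\right) = -4 + q$)
$26 \cdot 7 \left(0 + 2 \left(-4\right)\right) V{\left(6,-10 \right)} = 26 \cdot 7 \left(0 + 2 \left(-4\right)\right) \left(-4 + 6\right) = 26 \cdot 7 \left(0 - 8\right) 2 = 26 \cdot 7 \left(-8\right) 2 = 26 \left(-56\right) 2 = \left(-1456\right) 2 = -2912$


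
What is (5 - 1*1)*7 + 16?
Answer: 44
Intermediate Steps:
(5 - 1*1)*7 + 16 = (5 - 1)*7 + 16 = 4*7 + 16 = 28 + 16 = 44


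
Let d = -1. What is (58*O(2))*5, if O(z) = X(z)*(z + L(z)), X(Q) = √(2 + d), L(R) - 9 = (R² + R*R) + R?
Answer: 6090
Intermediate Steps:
L(R) = 9 + R + 2*R² (L(R) = 9 + ((R² + R*R) + R) = 9 + ((R² + R²) + R) = 9 + (2*R² + R) = 9 + (R + 2*R²) = 9 + R + 2*R²)
X(Q) = 1 (X(Q) = √(2 - 1) = √1 = 1)
O(z) = 9 + 2*z + 2*z² (O(z) = 1*(z + (9 + z + 2*z²)) = 1*(9 + 2*z + 2*z²) = 9 + 2*z + 2*z²)
(58*O(2))*5 = (58*(9 + 2*2 + 2*2²))*5 = (58*(9 + 4 + 2*4))*5 = (58*(9 + 4 + 8))*5 = (58*21)*5 = 1218*5 = 6090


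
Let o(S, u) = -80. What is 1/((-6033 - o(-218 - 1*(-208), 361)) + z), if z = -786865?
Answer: -1/792818 ≈ -1.2613e-6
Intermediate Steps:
1/((-6033 - o(-218 - 1*(-208), 361)) + z) = 1/((-6033 - 1*(-80)) - 786865) = 1/((-6033 + 80) - 786865) = 1/(-5953 - 786865) = 1/(-792818) = -1/792818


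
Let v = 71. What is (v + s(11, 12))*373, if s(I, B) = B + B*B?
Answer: 84671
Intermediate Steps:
s(I, B) = B + B²
(v + s(11, 12))*373 = (71 + 12*(1 + 12))*373 = (71 + 12*13)*373 = (71 + 156)*373 = 227*373 = 84671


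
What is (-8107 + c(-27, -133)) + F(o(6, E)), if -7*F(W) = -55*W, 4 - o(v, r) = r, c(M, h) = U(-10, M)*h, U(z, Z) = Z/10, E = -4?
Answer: -537953/70 ≈ -7685.0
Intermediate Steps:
U(z, Z) = Z/10 (U(z, Z) = Z*(⅒) = Z/10)
c(M, h) = M*h/10 (c(M, h) = (M/10)*h = M*h/10)
o(v, r) = 4 - r
F(W) = 55*W/7 (F(W) = -(-55)*W/7 = 55*W/7)
(-8107 + c(-27, -133)) + F(o(6, E)) = (-8107 + (⅒)*(-27)*(-133)) + 55*(4 - 1*(-4))/7 = (-8107 + 3591/10) + 55*(4 + 4)/7 = -77479/10 + (55/7)*8 = -77479/10 + 440/7 = -537953/70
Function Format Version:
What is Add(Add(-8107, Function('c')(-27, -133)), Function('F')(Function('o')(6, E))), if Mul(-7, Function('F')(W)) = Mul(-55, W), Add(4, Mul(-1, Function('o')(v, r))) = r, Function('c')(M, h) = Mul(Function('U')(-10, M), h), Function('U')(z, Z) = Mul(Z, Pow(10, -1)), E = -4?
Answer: Rational(-537953, 70) ≈ -7685.0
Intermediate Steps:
Function('U')(z, Z) = Mul(Rational(1, 10), Z) (Function('U')(z, Z) = Mul(Z, Rational(1, 10)) = Mul(Rational(1, 10), Z))
Function('c')(M, h) = Mul(Rational(1, 10), M, h) (Function('c')(M, h) = Mul(Mul(Rational(1, 10), M), h) = Mul(Rational(1, 10), M, h))
Function('o')(v, r) = Add(4, Mul(-1, r))
Function('F')(W) = Mul(Rational(55, 7), W) (Function('F')(W) = Mul(Rational(-1, 7), Mul(-55, W)) = Mul(Rational(55, 7), W))
Add(Add(-8107, Function('c')(-27, -133)), Function('F')(Function('o')(6, E))) = Add(Add(-8107, Mul(Rational(1, 10), -27, -133)), Mul(Rational(55, 7), Add(4, Mul(-1, -4)))) = Add(Add(-8107, Rational(3591, 10)), Mul(Rational(55, 7), Add(4, 4))) = Add(Rational(-77479, 10), Mul(Rational(55, 7), 8)) = Add(Rational(-77479, 10), Rational(440, 7)) = Rational(-537953, 70)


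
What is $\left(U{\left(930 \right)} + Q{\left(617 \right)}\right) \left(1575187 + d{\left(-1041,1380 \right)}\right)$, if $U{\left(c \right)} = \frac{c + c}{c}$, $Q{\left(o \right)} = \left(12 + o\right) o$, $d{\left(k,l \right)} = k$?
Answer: $610918191870$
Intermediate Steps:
$Q{\left(o \right)} = o \left(12 + o\right)$
$U{\left(c \right)} = 2$ ($U{\left(c \right)} = \frac{2 c}{c} = 2$)
$\left(U{\left(930 \right)} + Q{\left(617 \right)}\right) \left(1575187 + d{\left(-1041,1380 \right)}\right) = \left(2 + 617 \left(12 + 617\right)\right) \left(1575187 - 1041\right) = \left(2 + 617 \cdot 629\right) 1574146 = \left(2 + 388093\right) 1574146 = 388095 \cdot 1574146 = 610918191870$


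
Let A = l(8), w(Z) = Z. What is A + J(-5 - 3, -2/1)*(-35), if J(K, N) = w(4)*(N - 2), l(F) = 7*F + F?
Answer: 624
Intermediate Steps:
l(F) = 8*F
A = 64 (A = 8*8 = 64)
J(K, N) = -8 + 4*N (J(K, N) = 4*(N - 2) = 4*(-2 + N) = -8 + 4*N)
A + J(-5 - 3, -2/1)*(-35) = 64 + (-8 + 4*(-2/1))*(-35) = 64 + (-8 + 4*(-2*1))*(-35) = 64 + (-8 + 4*(-2))*(-35) = 64 + (-8 - 8)*(-35) = 64 - 16*(-35) = 64 + 560 = 624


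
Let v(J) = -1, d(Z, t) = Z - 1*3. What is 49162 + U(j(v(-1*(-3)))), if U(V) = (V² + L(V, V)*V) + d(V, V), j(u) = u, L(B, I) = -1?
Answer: 49160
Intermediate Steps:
d(Z, t) = -3 + Z (d(Z, t) = Z - 3 = -3 + Z)
U(V) = -3 + V² (U(V) = (V² - V) + (-3 + V) = -3 + V²)
49162 + U(j(v(-1*(-3)))) = 49162 + (-3 + (-1)²) = 49162 + (-3 + 1) = 49162 - 2 = 49160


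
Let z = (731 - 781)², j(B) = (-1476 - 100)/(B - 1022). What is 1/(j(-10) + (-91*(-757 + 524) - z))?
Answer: 129/2412884 ≈ 5.3463e-5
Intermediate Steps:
j(B) = -1576/(-1022 + B)
z = 2500 (z = (-50)² = 2500)
1/(j(-10) + (-91*(-757 + 524) - z)) = 1/(-1576/(-1022 - 10) + (-91*(-757 + 524) - 1*2500)) = 1/(-1576/(-1032) + (-91*(-233) - 2500)) = 1/(-1576*(-1/1032) + (21203 - 2500)) = 1/(197/129 + 18703) = 1/(2412884/129) = 129/2412884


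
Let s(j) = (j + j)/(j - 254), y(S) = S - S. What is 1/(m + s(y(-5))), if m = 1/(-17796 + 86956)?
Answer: 69160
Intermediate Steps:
y(S) = 0
m = 1/69160 ≈ 1.4459e-5
s(j) = 2*j/(-254 + j) (s(j) = (2*j)/(-254 + j) = 2*j/(-254 + j))
1/(m + s(y(-5))) = 1/(1/69160 + 2*0/(-254 + 0)) = 1/(1/69160 + 2*0/(-254)) = 1/(1/69160 + 2*0*(-1/254)) = 1/(1/69160 + 0) = 1/(1/69160) = 69160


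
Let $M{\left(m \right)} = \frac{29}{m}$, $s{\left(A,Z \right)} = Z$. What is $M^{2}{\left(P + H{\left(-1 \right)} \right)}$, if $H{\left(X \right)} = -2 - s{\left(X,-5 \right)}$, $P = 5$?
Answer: $\frac{841}{64} \approx 13.141$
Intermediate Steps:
$H{\left(X \right)} = 3$ ($H{\left(X \right)} = -2 - -5 = -2 + 5 = 3$)
$M^{2}{\left(P + H{\left(-1 \right)} \right)} = \left(\frac{29}{5 + 3}\right)^{2} = \left(\frac{29}{8}\right)^{2} = \frac{841}{64}$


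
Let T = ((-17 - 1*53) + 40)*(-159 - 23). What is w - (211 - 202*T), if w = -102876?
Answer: 999833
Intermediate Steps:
T = 5460 (T = ((-17 - 53) + 40)*(-182) = (-70 + 40)*(-182) = -30*(-182) = 5460)
w - (211 - 202*T) = -102876 - (211 - 202*5460) = -102876 - (211 - 1102920) = -102876 - 1*(-1102709) = -102876 + 1102709 = 999833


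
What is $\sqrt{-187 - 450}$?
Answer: $7 i \sqrt{13} \approx 25.239 i$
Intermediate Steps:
$\sqrt{-187 - 450} = \sqrt{-637} = 7 i \sqrt{13}$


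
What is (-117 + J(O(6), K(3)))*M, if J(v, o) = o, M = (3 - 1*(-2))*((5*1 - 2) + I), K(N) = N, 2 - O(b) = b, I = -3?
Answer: 0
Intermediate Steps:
O(b) = 2 - b
M = 0 (M = (3 - 1*(-2))*((5*1 - 2) - 3) = (3 + 2)*((5 - 2) - 3) = 5*(3 - 3) = 5*0 = 0)
(-117 + J(O(6), K(3)))*M = (-117 + 3)*0 = -114*0 = 0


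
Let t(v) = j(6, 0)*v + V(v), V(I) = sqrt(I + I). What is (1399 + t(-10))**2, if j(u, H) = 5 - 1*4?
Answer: 1929301 + 5556*I*sqrt(5) ≈ 1.9293e+6 + 12424.0*I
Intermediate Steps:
j(u, H) = 1 (j(u, H) = 5 - 4 = 1)
V(I) = sqrt(2)*sqrt(I) (V(I) = sqrt(2*I) = sqrt(2)*sqrt(I))
t(v) = v + sqrt(2)*sqrt(v) (t(v) = 1*v + sqrt(2)*sqrt(v) = v + sqrt(2)*sqrt(v))
(1399 + t(-10))**2 = (1399 + (-10 + sqrt(2)*sqrt(-10)))**2 = (1399 + (-10 + sqrt(2)*(I*sqrt(10))))**2 = (1399 + (-10 + 2*I*sqrt(5)))**2 = (1389 + 2*I*sqrt(5))**2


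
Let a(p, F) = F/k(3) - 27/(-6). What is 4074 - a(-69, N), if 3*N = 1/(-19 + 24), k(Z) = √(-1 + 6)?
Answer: 8139/2 - √5/75 ≈ 4069.5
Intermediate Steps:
k(Z) = √5
N = 1/15 (N = 1/(3*(-19 + 24)) = (⅓)/5 = (⅓)*(⅕) = 1/15 ≈ 0.066667)
a(p, F) = 9/2 + F*√5/5 (a(p, F) = F/(√5) - 27/(-6) = F*(√5/5) - 27*(-⅙) = F*√5/5 + 9/2 = 9/2 + F*√5/5)
4074 - a(-69, N) = 4074 - (9/2 + (⅕)*(1/15)*√5) = 4074 - (9/2 + √5/75) = 4074 + (-9/2 - √5/75) = 8139/2 - √5/75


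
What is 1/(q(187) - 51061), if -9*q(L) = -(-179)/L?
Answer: -1683/85935842 ≈ -1.9584e-5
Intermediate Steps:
q(L) = -179/(9*L) (q(L) = -(-1)*(-179/L)/9 = -179/(9*L))
1/(q(187) - 51061) = 1/(-179/9/187 - 51061) = 1/(-179/9*1/187 - 51061) = 1/(-179/1683 - 51061) = 1/(-85935842/1683) = -1683/85935842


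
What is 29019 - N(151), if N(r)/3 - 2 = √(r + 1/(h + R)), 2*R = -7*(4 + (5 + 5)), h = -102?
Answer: 29013 - 60*√8607/151 ≈ 28976.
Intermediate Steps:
R = -49 (R = (-7*(4 + (5 + 5)))/2 = (-7*(4 + 10))/2 = (-7*14)/2 = (½)*(-98) = -49)
N(r) = 6 + 3*√(-1/151 + r) (N(r) = 6 + 3*√(r + 1/(-102 - 49)) = 6 + 3*√(r + 1/(-151)) = 6 + 3*√(r - 1/151) = 6 + 3*√(-1/151 + r))
29019 - N(151) = 29019 - (6 + 3*√(-151 + 22801*151)/151) = 29019 - (6 + 3*√(-151 + 3442951)/151) = 29019 - (6 + 3*√3442800/151) = 29019 - (6 + 3*(20*√8607)/151) = 29019 - (6 + 60*√8607/151) = 29019 + (-6 - 60*√8607/151) = 29013 - 60*√8607/151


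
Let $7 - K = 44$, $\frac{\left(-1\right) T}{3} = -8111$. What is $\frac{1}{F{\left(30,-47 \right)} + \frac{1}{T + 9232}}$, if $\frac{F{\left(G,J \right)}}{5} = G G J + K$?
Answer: $- \frac{33565}{7105207024} \approx -4.724 \cdot 10^{-6}$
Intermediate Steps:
$T = 24333$ ($T = \left(-3\right) \left(-8111\right) = 24333$)
$K = -37$ ($K = 7 - 44 = -37$)
$F{\left(G,J \right)} = -185 + 5 J G^{2}$ ($F{\left(G,J \right)} = 5 \left(G G J - 37\right) = 5 \left(G^{2} J - 37\right) = 5 \left(J G^{2} - 37\right) = 5 \left(-37 + J G^{2}\right) = -185 + 5 J G^{2}$)
$\frac{1}{F{\left(30,-47 \right)} + \frac{1}{T + 9232}} = \frac{1}{\left(-185 + 5 \left(-47\right) 30^{2}\right) + \frac{1}{24333 + 9232}} = \frac{1}{\left(-185 + 5 \left(-47\right) 900\right) + \frac{1}{33565}} = \frac{1}{\left(-185 - 211500\right) + \frac{1}{33565}} = \frac{1}{-211685 + \frac{1}{33565}} = \frac{1}{- \frac{7105207024}{33565}} = - \frac{33565}{7105207024}$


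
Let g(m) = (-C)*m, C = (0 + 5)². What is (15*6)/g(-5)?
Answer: 18/25 ≈ 0.72000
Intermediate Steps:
C = 25 (C = 5² = 25)
g(m) = -25*m (g(m) = (-1*25)*m = -25*m)
(15*6)/g(-5) = (15*6)/((-25*(-5))) = 90/125 = 90*(1/125) = 18/25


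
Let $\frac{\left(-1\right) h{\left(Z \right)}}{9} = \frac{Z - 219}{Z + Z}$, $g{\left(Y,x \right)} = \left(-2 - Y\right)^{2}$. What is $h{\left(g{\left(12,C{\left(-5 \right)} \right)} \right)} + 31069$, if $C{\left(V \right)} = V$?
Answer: $\frac{12179255}{392} \approx 31070.0$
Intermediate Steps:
$h{\left(Z \right)} = - \frac{9 \left(-219 + Z\right)}{2 Z}$ ($h{\left(Z \right)} = - 9 \frac{Z - 219}{Z + Z} = - 9 \frac{-219 + Z}{2 Z} = - \frac{9 \left(-219 + Z\right)}{2 Z}$)
$h{\left(g{\left(12,C{\left(-5 \right)} \right)} \right)} + 31069 = \frac{9 \left(219 - \left(2 + 12\right)^{2}\right)}{2 \left(2 + 12\right)^{2}} + 31069 = \frac{9 \left(219 - 14^{2}\right)}{2 \cdot 14^{2}} + 31069 = \frac{9 \left(219 - 196\right)}{2 \cdot 196} + 31069 = \frac{9}{2} \cdot \frac{1}{196} \left(219 - 196\right) + 31069 = \frac{9}{2} \cdot \frac{1}{196} \cdot 23 + 31069 = \frac{207}{392} + 31069 = \frac{12179255}{392}$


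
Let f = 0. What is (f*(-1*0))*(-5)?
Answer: 0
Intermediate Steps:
(f*(-1*0))*(-5) = (0*(-1*0))*(-5) = (0*0)*(-5) = 0*(-5) = 0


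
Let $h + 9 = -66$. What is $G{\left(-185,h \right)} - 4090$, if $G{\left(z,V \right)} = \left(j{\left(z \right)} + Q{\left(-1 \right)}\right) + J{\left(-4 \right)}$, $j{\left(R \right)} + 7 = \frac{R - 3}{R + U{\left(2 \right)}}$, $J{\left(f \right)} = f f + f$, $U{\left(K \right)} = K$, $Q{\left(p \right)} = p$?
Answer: $- \frac{747550}{183} \approx -4085.0$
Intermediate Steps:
$J{\left(f \right)} = f + f^{2}$ ($J{\left(f \right)} = f^{2} + f = f + f^{2}$)
$j{\left(R \right)} = -7 + \frac{-3 + R}{2 + R}$ ($j{\left(R \right)} = -7 + \frac{R - 3}{R + 2} = -7 + \frac{-3 + R}{2 + R}$)
$h = -75$ ($h = -9 - 66 = -75$)
$G{\left(z,V \right)} = 11 + \frac{-17 - 6 z}{2 + z}$ ($G{\left(z,V \right)} = \left(\frac{-17 - 6 z}{2 + z} - 1\right) - 4 \left(1 - 4\right) = \left(-1 + \frac{-17 - 6 z}{2 + z}\right) - -12 = \left(-1 + \frac{-17 - 6 z}{2 + z}\right) + 12 = 11 + \frac{-17 - 6 z}{2 + z}$)
$G{\left(-185,h \right)} - 4090 = \frac{5 \left(1 - 185\right)}{2 - 185} - 4090 = 5 \frac{1}{-183} \left(-184\right) - 4090 = 5 \left(- \frac{1}{183}\right) \left(-184\right) - 4090 = \frac{920}{183} - 4090 = - \frac{747550}{183}$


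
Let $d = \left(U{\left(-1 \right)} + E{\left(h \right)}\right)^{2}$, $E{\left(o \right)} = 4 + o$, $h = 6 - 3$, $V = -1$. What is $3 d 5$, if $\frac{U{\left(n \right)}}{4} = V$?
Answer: $135$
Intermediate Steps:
$U{\left(n \right)} = -4$ ($U{\left(n \right)} = 4 \left(-1\right) = -4$)
$h = 3$
$d = 9$ ($d = \left(-4 + \left(4 + 3\right)\right)^{2} = \left(-4 + 7\right)^{2} = 3^{2} = 9$)
$3 d 5 = 3 \cdot 9 \cdot 5 = 27 \cdot 5 = 135$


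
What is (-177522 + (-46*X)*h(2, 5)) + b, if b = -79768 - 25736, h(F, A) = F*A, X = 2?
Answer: -283946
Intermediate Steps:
h(F, A) = A*F
b = -105504
(-177522 + (-46*X)*h(2, 5)) + b = (-177522 + (-46*2)*(5*2)) - 105504 = (-177522 - 92*10) - 105504 = (-177522 - 920) - 105504 = -178442 - 105504 = -283946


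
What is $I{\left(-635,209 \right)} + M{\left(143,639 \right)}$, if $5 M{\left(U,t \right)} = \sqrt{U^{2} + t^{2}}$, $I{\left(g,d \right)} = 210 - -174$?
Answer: $384 + \frac{\sqrt{428770}}{5} \approx 514.96$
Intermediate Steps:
$I{\left(g,d \right)} = 384$ ($I{\left(g,d \right)} = 210 + 174 = 384$)
$M{\left(U,t \right)} = \frac{\sqrt{U^{2} + t^{2}}}{5}$
$I{\left(-635,209 \right)} + M{\left(143,639 \right)} = 384 + \frac{\sqrt{143^{2} + 639^{2}}}{5} = 384 + \frac{\sqrt{20449 + 408321}}{5} = 384 + \frac{\sqrt{428770}}{5}$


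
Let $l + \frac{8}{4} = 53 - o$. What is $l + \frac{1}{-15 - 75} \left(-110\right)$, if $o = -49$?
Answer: $\frac{911}{9} \approx 101.22$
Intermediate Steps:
$l = 100$ ($l = -2 + \left(53 - -49\right) = -2 + \left(53 + 49\right) = -2 + 102 = 100$)
$l + \frac{1}{-15 - 75} \left(-110\right) = 100 + \frac{1}{-15 - 75} \left(-110\right) = 100 + \frac{1}{-90} \left(-110\right) = 100 - - \frac{11}{9} = 100 + \frac{11}{9} = \frac{911}{9}$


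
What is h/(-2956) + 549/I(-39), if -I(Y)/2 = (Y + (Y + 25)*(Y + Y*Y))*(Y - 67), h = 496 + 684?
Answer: -433474897/1085552572 ≈ -0.39931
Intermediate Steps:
h = 1180
I(Y) = -2*(-67 + Y)*(Y + (25 + Y)*(Y + Y**2)) (I(Y) = -2*(Y + (Y + 25)*(Y + Y*Y))*(Y - 67) = -2*(Y + (25 + Y)*(Y + Y**2))*(-67 + Y) = -2*(-67 + Y)*(Y + (25 + Y)*(Y + Y**2)))
h/(-2956) + 549/I(-39) = 1180/(-2956) + 549/((2*(-39)*(1742 - 1*(-39)**3 + 41*(-39)**2 + 1716*(-39)))) = 1180*(-1/2956) + 549/((2*(-39)*(1742 - 1*(-59319) + 41*1521 - 66924))) = -295/739 + 549/((2*(-39)*(1742 + 59319 + 62361 - 66924))) = -295/739 + 549/((2*(-39)*56498)) = -295/739 + 549/(-4406844) = -295/739 + 549*(-1/4406844) = -295/739 - 183/1468948 = -433474897/1085552572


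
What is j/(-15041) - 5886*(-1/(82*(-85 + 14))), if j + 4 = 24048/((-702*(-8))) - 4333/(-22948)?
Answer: -445143322309/440289530148 ≈ -1.0110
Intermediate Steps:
j = 421415/894972 (j = -4 + (24048/((-702*(-8))) - 4333/(-22948)) = -4 + (24048/5616 - 4333*(-1/22948)) = -4 + (24048*(1/5616) + 4333/22948) = -4 + (167/39 + 4333/22948) = -4 + 4001303/894972 = 421415/894972 ≈ 0.47087)
j/(-15041) - 5886*(-1/(82*(-85 + 14))) = (421415/894972)/(-15041) - 5886*(-1/(82*(-85 + 14))) = (421415/894972)*(-1/15041) - 5886/((-82*(-71))) = -4735/151250268 - 5886/5822 = -4735/151250268 - 5886*1/5822 = -4735/151250268 - 2943/2911 = -445143322309/440289530148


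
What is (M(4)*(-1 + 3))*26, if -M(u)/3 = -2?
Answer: 312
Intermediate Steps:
M(u) = 6 (M(u) = -3*(-2) = 6)
(M(4)*(-1 + 3))*26 = (6*(-1 + 3))*26 = (6*2)*26 = 12*26 = 312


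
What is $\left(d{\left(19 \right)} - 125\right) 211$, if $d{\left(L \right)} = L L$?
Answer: $49796$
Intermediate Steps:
$d{\left(L \right)} = L^{2}$
$\left(d{\left(19 \right)} - 125\right) 211 = \left(19^{2} - 125\right) 211 = \left(361 - 125\right) 211 = 236 \cdot 211 = 49796$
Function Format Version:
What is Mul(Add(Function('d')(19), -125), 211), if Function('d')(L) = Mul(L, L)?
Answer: 49796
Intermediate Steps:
Function('d')(L) = Pow(L, 2)
Mul(Add(Function('d')(19), -125), 211) = Mul(Add(Pow(19, 2), -125), 211) = Mul(Add(361, -125), 211) = Mul(236, 211) = 49796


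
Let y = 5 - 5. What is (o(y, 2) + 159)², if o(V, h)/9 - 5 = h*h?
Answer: 57600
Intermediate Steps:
y = 0
o(V, h) = 45 + 9*h² (o(V, h) = 45 + 9*(h*h) = 45 + 9*h²)
(o(y, 2) + 159)² = ((45 + 9*2²) + 159)² = ((45 + 9*4) + 159)² = ((45 + 36) + 159)² = (81 + 159)² = 240² = 57600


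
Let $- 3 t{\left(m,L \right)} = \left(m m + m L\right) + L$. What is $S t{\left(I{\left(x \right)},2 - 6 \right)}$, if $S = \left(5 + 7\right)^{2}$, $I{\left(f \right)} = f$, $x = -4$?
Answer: $-1344$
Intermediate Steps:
$t{\left(m,L \right)} = - \frac{L}{3} - \frac{m^{2}}{3} - \frac{L m}{3}$ ($t{\left(m,L \right)} = - \frac{\left(m m + m L\right) + L}{3} = - \frac{\left(m^{2} + L m\right) + L}{3} = - \frac{L + m^{2} + L m}{3} = - \frac{L}{3} - \frac{m^{2}}{3} - \frac{L m}{3}$)
$S = 144$ ($S = 12^{2} = 144$)
$S t{\left(I{\left(x \right)},2 - 6 \right)} = 144 \left(- \frac{2 - 6}{3} - \frac{\left(-4\right)^{2}}{3} - \frac{1}{3} \left(2 - 6\right) \left(-4\right)\right) = 144 \left(- \frac{2 - 6}{3} - \frac{16}{3} - \frac{1}{3} \left(2 - 6\right) \left(-4\right)\right) = 144 \left(\left(- \frac{1}{3}\right) \left(-4\right) - \frac{16}{3} - \left(- \frac{4}{3}\right) \left(-4\right)\right) = 144 \left(\frac{4}{3} - \frac{16}{3} - \frac{16}{3}\right) = 144 \left(- \frac{28}{3}\right) = -1344$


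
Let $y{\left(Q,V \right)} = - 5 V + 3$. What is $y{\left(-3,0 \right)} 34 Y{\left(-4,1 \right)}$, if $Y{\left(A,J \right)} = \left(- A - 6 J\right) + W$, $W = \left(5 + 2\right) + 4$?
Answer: $918$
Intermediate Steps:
$y{\left(Q,V \right)} = 3 - 5 V$
$W = 11$ ($W = 7 + 4 = 11$)
$Y{\left(A,J \right)} = 11 - A - 6 J$ ($Y{\left(A,J \right)} = \left(- A - 6 J\right) + 11 = 11 - A - 6 J$)
$y{\left(-3,0 \right)} 34 Y{\left(-4,1 \right)} = \left(3 - 0\right) 34 \left(11 - -4 - 6\right) = \left(3 + 0\right) 34 \left(11 + 4 - 6\right) = 3 \cdot 34 \cdot 9 = 102 \cdot 9 = 918$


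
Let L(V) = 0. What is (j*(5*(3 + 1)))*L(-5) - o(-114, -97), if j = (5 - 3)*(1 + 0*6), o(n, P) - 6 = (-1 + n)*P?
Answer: -11161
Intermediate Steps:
o(n, P) = 6 + P*(-1 + n) (o(n, P) = 6 + (-1 + n)*P = 6 + P*(-1 + n))
j = 2 (j = 2*(1 + 0) = 2*1 = 2)
(j*(5*(3 + 1)))*L(-5) - o(-114, -97) = (2*(5*(3 + 1)))*0 - (6 - 1*(-97) - 97*(-114)) = (2*(5*4))*0 - (6 + 97 + 11058) = (2*20)*0 - 1*11161 = 40*0 - 11161 = 0 - 11161 = -11161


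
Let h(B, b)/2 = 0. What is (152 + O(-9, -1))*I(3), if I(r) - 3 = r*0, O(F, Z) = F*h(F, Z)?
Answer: 456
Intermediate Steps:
h(B, b) = 0 (h(B, b) = 2*0 = 0)
O(F, Z) = 0 (O(F, Z) = F*0 = 0)
I(r) = 3 (I(r) = 3 + r*0 = 3 + 0 = 3)
(152 + O(-9, -1))*I(3) = (152 + 0)*3 = 152*3 = 456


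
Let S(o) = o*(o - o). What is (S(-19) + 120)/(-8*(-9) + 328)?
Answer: 3/10 ≈ 0.30000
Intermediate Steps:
S(o) = 0 (S(o) = o*0 = 0)
(S(-19) + 120)/(-8*(-9) + 328) = (0 + 120)/(-8*(-9) + 328) = 120/(72 + 328) = 120/400 = 120*(1/400) = 3/10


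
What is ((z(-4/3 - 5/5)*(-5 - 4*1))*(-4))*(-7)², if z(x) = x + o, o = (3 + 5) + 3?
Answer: 15288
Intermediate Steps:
o = 11 (o = 8 + 3 = 11)
z(x) = 11 + x (z(x) = x + 11 = 11 + x)
((z(-4/3 - 5/5)*(-5 - 4*1))*(-4))*(-7)² = (((11 + (-4/3 - 5/5))*(-5 - 4*1))*(-4))*(-7)² = (((11 + (-4*⅓ - 5*⅕))*(-5 - 4))*(-4))*49 = (((11 + (-4/3 - 1))*(-9))*(-4))*49 = (((11 - 7/3)*(-9))*(-4))*49 = (((26/3)*(-9))*(-4))*49 = -78*(-4)*49 = 312*49 = 15288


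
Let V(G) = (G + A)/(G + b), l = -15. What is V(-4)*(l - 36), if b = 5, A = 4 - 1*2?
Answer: 102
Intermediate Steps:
A = 2 (A = 4 - 2 = 2)
V(G) = (2 + G)/(5 + G) (V(G) = (G + 2)/(G + 5) = (2 + G)/(5 + G))
V(-4)*(l - 36) = ((2 - 4)/(5 - 4))*(-15 - 36) = (-2/1)*(-51) = (1*(-2))*(-51) = -2*(-51) = 102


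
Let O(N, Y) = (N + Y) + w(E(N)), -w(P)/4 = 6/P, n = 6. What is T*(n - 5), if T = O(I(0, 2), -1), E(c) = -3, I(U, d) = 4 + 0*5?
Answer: 11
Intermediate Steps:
I(U, d) = 4 (I(U, d) = 4 + 0 = 4)
w(P) = -24/P
O(N, Y) = 8 + N + Y (O(N, Y) = (N + Y) - 24/(-3) = (N + Y) - 24*(-⅓) = (N + Y) + 8 = 8 + N + Y)
T = 11 (T = 8 + 4 - 1 = 11)
T*(n - 5) = 11*(6 - 5) = 11*1 = 11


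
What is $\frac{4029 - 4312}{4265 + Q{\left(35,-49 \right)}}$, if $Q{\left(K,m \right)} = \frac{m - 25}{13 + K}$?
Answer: $- \frac{6792}{102323} \approx -0.066378$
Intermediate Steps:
$Q{\left(K,m \right)} = \frac{-25 + m}{13 + K}$
$\frac{4029 - 4312}{4265 + Q{\left(35,-49 \right)}} = \frac{4029 - 4312}{4265 + \frac{-25 - 49}{13 + 35}} = - \frac{283}{4265 + \frac{1}{48} \left(-74\right)} = - \frac{283}{4265 - \frac{37}{24}} = - \frac{283}{\frac{102323}{24}} = \left(-283\right) \frac{24}{102323} = - \frac{6792}{102323}$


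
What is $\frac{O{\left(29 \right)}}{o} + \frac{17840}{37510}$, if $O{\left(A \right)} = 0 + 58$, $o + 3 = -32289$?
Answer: $\frac{28695685}{60563646} \approx 0.47381$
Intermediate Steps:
$o = -32292$ ($o = -3 - 32289 = -32292$)
$O{\left(A \right)} = 58$
$\frac{O{\left(29 \right)}}{o} + \frac{17840}{37510} = \frac{58}{-32292} + \frac{17840}{37510} = 58 \left(- \frac{1}{32292}\right) + 17840 \cdot \frac{1}{37510} = - \frac{29}{16146} + \frac{1784}{3751} = \frac{28695685}{60563646}$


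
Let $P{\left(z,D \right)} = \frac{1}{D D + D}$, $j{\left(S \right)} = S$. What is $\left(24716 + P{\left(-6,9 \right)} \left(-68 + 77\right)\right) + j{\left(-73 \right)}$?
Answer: $\frac{246431}{10} \approx 24643.0$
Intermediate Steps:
$P{\left(z,D \right)} = \frac{1}{D + D^{2}}$ ($P{\left(z,D \right)} = \frac{1}{D^{2} + D} = \frac{1}{D + D^{2}}$)
$\left(24716 + P{\left(-6,9 \right)} \left(-68 + 77\right)\right) + j{\left(-73 \right)} = \left(24716 + \frac{1}{9 \left(1 + 9\right)} \left(-68 + 77\right)\right) - 73 = \left(24716 + \frac{1}{9 \cdot 10} \cdot 9\right) - 73 = \left(24716 + \frac{1}{9} \cdot \frac{1}{10} \cdot 9\right) - 73 = \left(24716 + \frac{1}{90} \cdot 9\right) - 73 = \left(24716 + \frac{1}{10}\right) - 73 = \frac{247161}{10} - 73 = \frac{246431}{10}$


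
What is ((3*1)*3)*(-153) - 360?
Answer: -1737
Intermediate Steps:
((3*1)*3)*(-153) - 360 = (3*3)*(-153) - 360 = 9*(-153) - 360 = -1377 - 360 = -1737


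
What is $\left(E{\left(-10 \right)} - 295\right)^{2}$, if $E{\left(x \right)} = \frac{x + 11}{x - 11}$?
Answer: $\frac{38390416}{441} \approx 87053.0$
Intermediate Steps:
$E{\left(x \right)} = \frac{11 + x}{-11 + x}$
$\left(E{\left(-10 \right)} - 295\right)^{2} = \left(\frac{11 - 10}{-11 - 10} - 295\right)^{2} = \left(\frac{1}{-21} \cdot 1 - 295\right)^{2} = \left(\left(- \frac{1}{21}\right) 1 - 295\right)^{2} = \left(- \frac{1}{21} - 295\right)^{2} = \left(- \frac{6196}{21}\right)^{2} = \frac{38390416}{441}$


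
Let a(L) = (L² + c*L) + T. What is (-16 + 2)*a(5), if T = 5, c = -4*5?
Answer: 980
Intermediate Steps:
c = -20
a(L) = 5 + L² - 20*L (a(L) = (L² - 20*L) + 5 = 5 + L² - 20*L)
(-16 + 2)*a(5) = (-16 + 2)*(5 + 5² - 20*5) = -14*(5 + 25 - 100) = -14*(-70) = 980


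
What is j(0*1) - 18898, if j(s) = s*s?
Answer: -18898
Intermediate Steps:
j(s) = s²
j(0*1) - 18898 = (0*1)² - 18898 = 0² - 18898 = 0 - 18898 = -18898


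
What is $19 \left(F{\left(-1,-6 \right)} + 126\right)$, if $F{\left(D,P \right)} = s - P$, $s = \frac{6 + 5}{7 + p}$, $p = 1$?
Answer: $\frac{20273}{8} \approx 2534.1$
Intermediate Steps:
$s = \frac{11}{8}$ ($s = \frac{6 + 5}{7 + 1} = \frac{11}{8} \approx 1.375$)
$F{\left(D,P \right)} = \frac{11}{8} - P$
$19 \left(F{\left(-1,-6 \right)} + 126\right) = 19 \left(\left(\frac{11}{8} - -6\right) + 126\right) = 19 \left(\left(\frac{11}{8} + 6\right) + 126\right) = 19 \left(\frac{59}{8} + 126\right) = 19 \cdot \frac{1067}{8} = \frac{20273}{8}$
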